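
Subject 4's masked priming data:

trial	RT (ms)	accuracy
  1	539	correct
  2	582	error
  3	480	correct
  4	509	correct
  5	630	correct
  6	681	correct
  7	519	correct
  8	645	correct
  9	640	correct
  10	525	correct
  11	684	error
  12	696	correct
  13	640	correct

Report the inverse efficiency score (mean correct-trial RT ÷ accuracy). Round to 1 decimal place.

698.8 ms

Correct trials (n=11): 539, 480, 509, 630, 681, 519, 645, 640, 525, 696, 640
Mean correct RT = 6504/11 = 591.2727 ms
Proportion correct = 11/13
IES = 591.2727 / (11/13) = 698.777 ms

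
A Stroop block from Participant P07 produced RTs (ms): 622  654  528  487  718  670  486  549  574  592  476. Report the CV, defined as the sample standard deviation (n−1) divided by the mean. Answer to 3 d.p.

n = 11, Σ = 6356, M = 577.8182
Σ(x−M)² = 66477.636; s = √(66477.636/10) = 81.5338
CV = 81.5338 / 577.8182 = 0.14111

0.141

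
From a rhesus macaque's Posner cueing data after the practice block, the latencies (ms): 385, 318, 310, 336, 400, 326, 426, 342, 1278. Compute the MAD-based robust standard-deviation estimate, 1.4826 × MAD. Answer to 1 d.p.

Sorted: 310, 318, 326, 336, 342, 385, 400, 426, 1278 → median = 342
|x − 342| sorted: 0, 6, 16, 24, 32, 43, 58, 84, 936 → MAD = 32
Robust SD ≈ 1.4826 × 32 = 47.443

47.4 ms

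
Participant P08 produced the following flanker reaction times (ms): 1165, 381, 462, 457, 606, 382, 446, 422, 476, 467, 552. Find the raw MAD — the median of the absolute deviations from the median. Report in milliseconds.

Sorted: 381, 382, 422, 446, 457, 462, 467, 476, 552, 606, 1165 → median = 462
|x − 462|: 703, 81, 0, 5, 144, 80, 16, 40, 14, 5, 90
Sorted deviations: 0, 5, 5, 14, 16, 40, 80, 81, 90, 144, 703 → MAD = 40

40 ms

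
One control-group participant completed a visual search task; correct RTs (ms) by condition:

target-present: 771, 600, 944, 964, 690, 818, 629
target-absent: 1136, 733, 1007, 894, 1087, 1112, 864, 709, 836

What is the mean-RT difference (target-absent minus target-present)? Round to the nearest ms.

157 ms

M(target-present) = 5416/7 = 773.714
M(target-absent) = 8378/9 = 930.889
Difference = 930.889 − 773.714 = 157.175 ms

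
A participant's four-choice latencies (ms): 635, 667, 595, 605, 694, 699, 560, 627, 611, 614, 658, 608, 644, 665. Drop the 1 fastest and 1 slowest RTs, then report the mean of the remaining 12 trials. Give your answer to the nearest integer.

635 ms

Sorted: 560, 595, 605, 608, 611, 614, 627, 635, 644, 658, 665, 667, 694, 699
Drop lowest 1 (560) and highest 1 (699)
Remaining (n=12): Σ = 7623, mean = 7623/12 = 635.250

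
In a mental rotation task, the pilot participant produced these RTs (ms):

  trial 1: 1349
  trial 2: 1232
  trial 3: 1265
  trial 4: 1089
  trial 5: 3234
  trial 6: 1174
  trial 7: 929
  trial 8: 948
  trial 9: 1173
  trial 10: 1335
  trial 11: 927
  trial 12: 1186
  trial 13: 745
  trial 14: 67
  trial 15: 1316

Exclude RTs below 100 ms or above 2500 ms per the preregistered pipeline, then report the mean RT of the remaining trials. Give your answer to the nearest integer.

Excluded: 67, 3234
Retained (n=13): Σ = 14668
Mean = 14668/13 = 1128.3077

1128 ms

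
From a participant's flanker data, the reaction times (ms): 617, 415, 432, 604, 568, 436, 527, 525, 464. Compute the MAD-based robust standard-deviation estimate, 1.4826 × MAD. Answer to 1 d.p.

117.1 ms

Sorted: 415, 432, 436, 464, 525, 527, 568, 604, 617 → median = 525
|x − 525| sorted: 0, 2, 43, 61, 79, 89, 92, 93, 110 → MAD = 79
Robust SD ≈ 1.4826 × 79 = 117.125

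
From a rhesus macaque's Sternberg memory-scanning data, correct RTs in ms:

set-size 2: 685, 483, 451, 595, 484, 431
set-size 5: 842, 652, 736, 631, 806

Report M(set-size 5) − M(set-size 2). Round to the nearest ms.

212 ms

M(set-size 2) = 3129/6 = 521.500
M(set-size 5) = 3667/5 = 733.400
Difference = 733.400 − 521.500 = 211.900 ms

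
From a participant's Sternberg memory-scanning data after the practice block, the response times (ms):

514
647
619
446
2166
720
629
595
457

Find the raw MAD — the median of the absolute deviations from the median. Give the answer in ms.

101 ms

Sorted: 446, 457, 514, 595, 619, 629, 647, 720, 2166 → median = 619
|x − 619|: 105, 28, 0, 173, 1547, 101, 10, 24, 162
Sorted deviations: 0, 10, 24, 28, 101, 105, 162, 173, 1547 → MAD = 101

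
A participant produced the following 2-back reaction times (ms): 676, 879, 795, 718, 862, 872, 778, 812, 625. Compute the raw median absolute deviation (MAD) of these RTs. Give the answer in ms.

Sorted: 625, 676, 718, 778, 795, 812, 862, 872, 879 → median = 795
|x − 795|: 119, 84, 0, 77, 67, 77, 17, 17, 170
Sorted deviations: 0, 17, 17, 67, 77, 77, 84, 119, 170 → MAD = 77

77 ms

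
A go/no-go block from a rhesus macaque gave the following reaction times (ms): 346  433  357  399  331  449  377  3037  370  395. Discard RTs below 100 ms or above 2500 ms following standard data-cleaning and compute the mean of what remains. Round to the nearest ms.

Excluded: 3037
Retained (n=9): Σ = 3457
Mean = 3457/9 = 384.1111

384 ms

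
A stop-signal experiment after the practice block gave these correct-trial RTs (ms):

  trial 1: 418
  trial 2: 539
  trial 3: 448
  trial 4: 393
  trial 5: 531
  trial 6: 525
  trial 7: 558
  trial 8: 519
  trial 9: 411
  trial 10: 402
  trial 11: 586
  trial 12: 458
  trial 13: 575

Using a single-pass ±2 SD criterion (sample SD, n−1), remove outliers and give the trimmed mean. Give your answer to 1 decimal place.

489.5 ms

n = 13, ΣRT = 6363, M = 489.462
Σ(x−M)² = 58575.23; s = √(58575.23/12) = 69.866
Cutoffs: 489.462 ± 2·69.866 → [349.7, 629.2]
No RTs fall outside the cutoffs; all 13 retained. Mean = 6363/13 = 489.462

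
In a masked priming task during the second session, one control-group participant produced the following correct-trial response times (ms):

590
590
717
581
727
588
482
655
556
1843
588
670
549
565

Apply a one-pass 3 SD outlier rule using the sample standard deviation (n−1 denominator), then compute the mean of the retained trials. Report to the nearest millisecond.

604 ms

n = 14, ΣRT = 9701, M = 692.929
Σ(x−M)² = 1482426.93; s = √(1482426.93/13) = 337.687
Cutoffs: 692.929 ± 3·337.687 → [-320.1, 1706.0]
Outside: 1843 → excluded.
Retained (n=13): Σ = 7858, mean = 7858/13 = 604.462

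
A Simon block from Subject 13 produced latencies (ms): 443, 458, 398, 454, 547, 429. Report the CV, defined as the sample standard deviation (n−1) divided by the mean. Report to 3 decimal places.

0.110

n = 6, Σ = 2729, M = 454.8333
Σ(x−M)² = 12542.833; s = √(12542.833/5) = 50.0856
CV = 50.0856 / 454.8333 = 0.11012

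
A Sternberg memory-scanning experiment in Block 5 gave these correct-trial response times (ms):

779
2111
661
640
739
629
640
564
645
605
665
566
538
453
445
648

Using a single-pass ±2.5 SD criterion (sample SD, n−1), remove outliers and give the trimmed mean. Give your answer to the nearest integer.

614 ms

n = 16, ΣRT = 11328, M = 708.000
Σ(x−M)² = 2216130.00; s = √(2216130.00/15) = 384.372
Cutoffs: 708.000 ± 2.5·384.372 → [-252.9, 1668.9]
Outside: 2111 → excluded.
Retained (n=15): Σ = 9217, mean = 9217/15 = 614.467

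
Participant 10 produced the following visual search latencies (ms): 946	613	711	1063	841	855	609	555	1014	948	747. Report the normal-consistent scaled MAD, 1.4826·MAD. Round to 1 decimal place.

192.7 ms

Sorted: 555, 609, 613, 711, 747, 841, 855, 946, 948, 1014, 1063 → median = 841
|x − 841| sorted: 0, 14, 94, 105, 107, 130, 173, 222, 228, 232, 286 → MAD = 130
Robust SD ≈ 1.4826 × 130 = 192.738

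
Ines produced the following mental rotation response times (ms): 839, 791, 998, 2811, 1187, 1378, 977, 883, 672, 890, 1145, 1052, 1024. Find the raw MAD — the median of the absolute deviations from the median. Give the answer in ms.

Sorted: 672, 791, 839, 883, 890, 977, 998, 1024, 1052, 1145, 1187, 1378, 2811 → median = 998
|x − 998|: 159, 207, 0, 1813, 189, 380, 21, 115, 326, 108, 147, 54, 26
Sorted deviations: 0, 21, 26, 54, 108, 115, 147, 159, 189, 207, 326, 380, 1813 → MAD = 147

147 ms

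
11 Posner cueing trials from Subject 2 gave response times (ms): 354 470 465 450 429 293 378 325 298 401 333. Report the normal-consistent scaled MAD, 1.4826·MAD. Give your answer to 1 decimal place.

78.6 ms

Sorted: 293, 298, 325, 333, 354, 378, 401, 429, 450, 465, 470 → median = 378
|x − 378| sorted: 0, 23, 24, 45, 51, 53, 72, 80, 85, 87, 92 → MAD = 53
Robust SD ≈ 1.4826 × 53 = 78.578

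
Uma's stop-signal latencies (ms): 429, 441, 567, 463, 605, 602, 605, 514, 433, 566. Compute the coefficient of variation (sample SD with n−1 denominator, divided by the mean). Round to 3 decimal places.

0.144

n = 10, Σ = 5225, M = 522.5000
Σ(x−M)² = 50812.500; s = √(50812.500/9) = 75.1388
CV = 75.1388 / 522.5000 = 0.14381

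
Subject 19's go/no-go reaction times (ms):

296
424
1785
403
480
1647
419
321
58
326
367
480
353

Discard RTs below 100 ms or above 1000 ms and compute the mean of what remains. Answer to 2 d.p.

386.90 ms

Excluded: 58, 1647, 1785
Retained (n=10): Σ = 3869
Mean = 3869/10 = 386.9000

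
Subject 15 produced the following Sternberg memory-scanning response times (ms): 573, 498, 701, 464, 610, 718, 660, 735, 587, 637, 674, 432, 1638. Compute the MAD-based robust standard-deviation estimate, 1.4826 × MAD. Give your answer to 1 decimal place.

94.9 ms

Sorted: 432, 464, 498, 573, 587, 610, 637, 660, 674, 701, 718, 735, 1638 → median = 637
|x − 637| sorted: 0, 23, 27, 37, 50, 64, 64, 81, 98, 139, 173, 205, 1001 → MAD = 64
Robust SD ≈ 1.4826 × 64 = 94.886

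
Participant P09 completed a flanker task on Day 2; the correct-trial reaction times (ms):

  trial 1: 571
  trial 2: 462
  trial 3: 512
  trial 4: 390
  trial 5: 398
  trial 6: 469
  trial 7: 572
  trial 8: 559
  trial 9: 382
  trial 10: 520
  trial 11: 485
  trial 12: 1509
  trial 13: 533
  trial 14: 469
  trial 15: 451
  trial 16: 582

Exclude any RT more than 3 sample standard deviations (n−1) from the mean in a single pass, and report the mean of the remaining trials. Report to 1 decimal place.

490.3 ms

n = 16, ΣRT = 8864, M = 554.000
Σ(x−M)² = 1035908.00; s = √(1035908.00/15) = 262.794
Cutoffs: 554.000 ± 3·262.794 → [-234.4, 1342.4]
Outside: 1509 → excluded.
Retained (n=15): Σ = 7355, mean = 7355/15 = 490.333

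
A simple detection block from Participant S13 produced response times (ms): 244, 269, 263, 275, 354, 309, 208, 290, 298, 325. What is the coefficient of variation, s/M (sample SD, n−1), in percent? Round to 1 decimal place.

14.7%

n = 10, Σ = 2835, M = 283.5000
Σ(x−M)² = 15558.500; s = √(15558.500/9) = 41.5779
CV = 41.5779 / 283.5000 = 0.14666 = 14.666%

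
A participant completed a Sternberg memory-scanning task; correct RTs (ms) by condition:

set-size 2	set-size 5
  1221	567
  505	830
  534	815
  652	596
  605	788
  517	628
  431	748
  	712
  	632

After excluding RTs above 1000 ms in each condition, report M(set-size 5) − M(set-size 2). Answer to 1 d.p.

set-size 2: exclude 1221
M(set-size 2) = 3244/6 = 540.667
M(set-size 5) = 6316/9 = 701.778
Difference = 701.778 − 540.667 = 161.111 ms

161.1 ms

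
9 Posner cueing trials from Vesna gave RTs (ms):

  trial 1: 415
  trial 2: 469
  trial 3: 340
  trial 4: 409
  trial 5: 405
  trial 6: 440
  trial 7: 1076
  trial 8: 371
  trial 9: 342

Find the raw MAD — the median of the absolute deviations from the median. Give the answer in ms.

38 ms

Sorted: 340, 342, 371, 405, 409, 415, 440, 469, 1076 → median = 409
|x − 409|: 6, 60, 69, 0, 4, 31, 667, 38, 67
Sorted deviations: 0, 4, 6, 31, 38, 60, 67, 69, 667 → MAD = 38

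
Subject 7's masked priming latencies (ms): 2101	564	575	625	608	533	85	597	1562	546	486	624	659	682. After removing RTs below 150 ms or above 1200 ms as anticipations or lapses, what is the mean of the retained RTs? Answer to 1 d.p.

590.8 ms

Excluded: 85, 1562, 2101
Retained (n=11): Σ = 6499
Mean = 6499/11 = 590.8182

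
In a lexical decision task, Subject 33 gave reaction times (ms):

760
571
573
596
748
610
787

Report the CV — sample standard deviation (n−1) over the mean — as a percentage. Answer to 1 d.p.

14.5%

n = 7, Σ = 4645, M = 663.5714
Σ(x−M)² = 55869.714; s = √(55869.714/6) = 96.4967
CV = 96.4967 / 663.5714 = 0.14542 = 14.542%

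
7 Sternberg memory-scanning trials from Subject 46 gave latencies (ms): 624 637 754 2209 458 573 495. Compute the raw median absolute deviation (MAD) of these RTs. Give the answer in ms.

Sorted: 458, 495, 573, 624, 637, 754, 2209 → median = 624
|x − 624|: 0, 13, 130, 1585, 166, 51, 129
Sorted deviations: 0, 13, 51, 129, 130, 166, 1585 → MAD = 129

129 ms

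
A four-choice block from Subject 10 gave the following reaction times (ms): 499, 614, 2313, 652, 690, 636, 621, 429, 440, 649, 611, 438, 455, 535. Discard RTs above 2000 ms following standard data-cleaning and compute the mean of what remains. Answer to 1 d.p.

559.2 ms

Excluded: 2313
Retained (n=13): Σ = 7269
Mean = 7269/13 = 559.1538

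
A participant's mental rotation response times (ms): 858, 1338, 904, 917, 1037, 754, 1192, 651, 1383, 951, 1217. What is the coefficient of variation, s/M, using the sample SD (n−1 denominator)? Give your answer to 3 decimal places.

0.233

n = 11, Σ = 11202, M = 1018.3636
Σ(x−M)² = 563532.545; s = √(563532.545/10) = 237.3884
CV = 237.3884 / 1018.3636 = 0.23311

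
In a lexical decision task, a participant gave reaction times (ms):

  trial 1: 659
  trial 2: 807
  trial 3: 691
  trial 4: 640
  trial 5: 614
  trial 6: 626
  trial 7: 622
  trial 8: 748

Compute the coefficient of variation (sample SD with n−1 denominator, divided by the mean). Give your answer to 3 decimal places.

0.102

n = 8, Σ = 5407, M = 675.8750
Σ(x−M)² = 33414.875; s = √(33414.875/7) = 69.0909
CV = 69.0909 / 675.8750 = 0.10222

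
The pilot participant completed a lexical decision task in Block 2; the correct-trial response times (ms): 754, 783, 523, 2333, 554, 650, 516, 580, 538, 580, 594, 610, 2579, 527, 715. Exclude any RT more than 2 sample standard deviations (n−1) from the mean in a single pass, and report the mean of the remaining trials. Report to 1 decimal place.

609.5 ms

n = 15, ΣRT = 12836, M = 855.733
Σ(x−M)² = 6036876.93; s = √(6036876.93/14) = 656.662
Cutoffs: 855.733 ± 2·656.662 → [-457.6, 2169.1]
Outside: 2333, 2579 → excluded.
Retained (n=13): Σ = 7924, mean = 7924/13 = 609.538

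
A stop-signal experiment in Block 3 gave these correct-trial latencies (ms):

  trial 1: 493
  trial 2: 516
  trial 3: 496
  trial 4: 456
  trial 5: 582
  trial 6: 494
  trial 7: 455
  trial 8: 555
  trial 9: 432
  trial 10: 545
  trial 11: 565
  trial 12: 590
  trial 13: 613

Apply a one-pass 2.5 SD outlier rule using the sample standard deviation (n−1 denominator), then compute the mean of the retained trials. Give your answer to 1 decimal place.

n = 13, ΣRT = 6792, M = 522.462
Σ(x−M)² = 39251.23; s = √(39251.23/12) = 57.192
Cutoffs: 522.462 ± 2.5·57.192 → [379.5, 665.4]
No RTs fall outside the cutoffs; all 13 retained. Mean = 6792/13 = 522.462

522.5 ms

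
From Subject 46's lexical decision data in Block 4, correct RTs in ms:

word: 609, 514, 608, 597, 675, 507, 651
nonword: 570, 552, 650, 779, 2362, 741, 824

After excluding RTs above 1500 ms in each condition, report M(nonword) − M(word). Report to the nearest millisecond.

nonword: exclude 2362
M(word) = 4161/7 = 594.429
M(nonword) = 4116/6 = 686.000
Difference = 686.000 − 594.429 = 91.571 ms

92 ms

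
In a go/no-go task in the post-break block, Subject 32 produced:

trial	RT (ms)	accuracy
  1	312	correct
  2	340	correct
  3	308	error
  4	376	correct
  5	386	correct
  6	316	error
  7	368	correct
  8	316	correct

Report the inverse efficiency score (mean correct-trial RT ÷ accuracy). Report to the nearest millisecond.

466 ms

Correct trials (n=6): 312, 340, 376, 386, 368, 316
Mean correct RT = 2098/6 = 349.6667 ms
Proportion correct = 6/8
IES = 349.6667 / (6/8) = 466.222 ms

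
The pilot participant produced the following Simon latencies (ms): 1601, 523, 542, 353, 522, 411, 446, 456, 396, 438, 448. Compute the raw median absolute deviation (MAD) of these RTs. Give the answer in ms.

Sorted: 353, 396, 411, 438, 446, 448, 456, 522, 523, 542, 1601 → median = 448
|x − 448|: 1153, 75, 94, 95, 74, 37, 2, 8, 52, 10, 0
Sorted deviations: 0, 2, 8, 10, 37, 52, 74, 75, 94, 95, 1153 → MAD = 52

52 ms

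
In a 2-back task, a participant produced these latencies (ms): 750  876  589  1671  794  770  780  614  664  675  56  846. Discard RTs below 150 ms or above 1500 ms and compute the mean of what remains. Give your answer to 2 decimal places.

Excluded: 56, 1671
Retained (n=10): Σ = 7358
Mean = 7358/10 = 735.8000

735.80 ms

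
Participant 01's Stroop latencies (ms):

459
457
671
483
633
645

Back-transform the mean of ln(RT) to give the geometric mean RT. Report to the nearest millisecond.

ln(RT): 6.1291, 6.1247, 6.5088, 6.1800, 6.4505, 6.4693
Mean ln(RT) = 37.8622/6 = 6.31037
Geometric mean = exp(6.31037) = 550.25 ms

550 ms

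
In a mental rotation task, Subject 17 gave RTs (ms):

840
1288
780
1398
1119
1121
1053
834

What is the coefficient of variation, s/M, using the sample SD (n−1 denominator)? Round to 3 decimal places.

0.212

n = 8, Σ = 8433, M = 1054.1250
Σ(x−M)² = 351078.875; s = √(351078.875/7) = 223.9512
CV = 223.9512 / 1054.1250 = 0.21245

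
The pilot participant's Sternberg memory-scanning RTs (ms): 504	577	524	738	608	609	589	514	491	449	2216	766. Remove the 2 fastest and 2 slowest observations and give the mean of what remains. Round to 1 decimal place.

582.9 ms

Sorted: 449, 491, 504, 514, 524, 577, 589, 608, 609, 738, 766, 2216
Drop lowest 2 (449, 491) and highest 2 (766, 2216)
Remaining (n=8): Σ = 4663, mean = 4663/8 = 582.875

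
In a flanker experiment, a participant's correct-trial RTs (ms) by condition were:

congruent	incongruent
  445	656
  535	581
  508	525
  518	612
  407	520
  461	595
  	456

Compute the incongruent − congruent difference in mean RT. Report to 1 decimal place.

M(congruent) = 2874/6 = 479.000
M(incongruent) = 3945/7 = 563.571
Difference = 563.571 − 479.000 = 84.571 ms

84.6 ms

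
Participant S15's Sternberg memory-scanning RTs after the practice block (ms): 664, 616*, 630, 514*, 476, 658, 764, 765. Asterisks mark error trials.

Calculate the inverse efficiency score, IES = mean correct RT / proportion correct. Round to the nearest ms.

Correct trials (n=6): 664, 630, 476, 658, 764, 765
Mean correct RT = 3957/6 = 659.5000 ms
Proportion correct = 6/8
IES = 659.5000 / (6/8) = 879.333 ms

879 ms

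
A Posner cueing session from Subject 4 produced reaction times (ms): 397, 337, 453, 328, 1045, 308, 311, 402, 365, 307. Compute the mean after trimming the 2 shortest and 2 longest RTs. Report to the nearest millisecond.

357 ms

Sorted: 307, 308, 311, 328, 337, 365, 397, 402, 453, 1045
Drop lowest 2 (307, 308) and highest 2 (453, 1045)
Remaining (n=6): Σ = 2140, mean = 2140/6 = 356.667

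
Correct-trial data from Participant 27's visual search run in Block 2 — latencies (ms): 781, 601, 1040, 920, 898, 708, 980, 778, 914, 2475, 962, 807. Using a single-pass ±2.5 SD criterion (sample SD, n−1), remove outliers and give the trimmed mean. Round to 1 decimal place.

n = 12, ΣRT = 11864, M = 988.667
Σ(x−M)² = 2580686.67; s = √(2580686.67/11) = 484.363
Cutoffs: 988.667 ± 2.5·484.363 → [-222.2, 2199.6]
Outside: 2475 → excluded.
Retained (n=11): Σ = 9389, mean = 9389/11 = 853.545

853.5 ms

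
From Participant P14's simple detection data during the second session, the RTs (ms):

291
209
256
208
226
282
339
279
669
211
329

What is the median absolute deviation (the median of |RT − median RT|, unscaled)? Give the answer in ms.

53 ms

Sorted: 208, 209, 211, 226, 256, 279, 282, 291, 329, 339, 669 → median = 279
|x − 279|: 12, 70, 23, 71, 53, 3, 60, 0, 390, 68, 50
Sorted deviations: 0, 3, 12, 23, 50, 53, 60, 68, 70, 71, 390 → MAD = 53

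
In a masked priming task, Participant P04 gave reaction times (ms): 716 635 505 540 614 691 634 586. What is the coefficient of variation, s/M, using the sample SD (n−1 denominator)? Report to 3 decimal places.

0.115

n = 8, Σ = 4921, M = 615.1250
Σ(x−M)² = 35304.875; s = √(35304.875/7) = 71.0180
CV = 71.0180 / 615.1250 = 0.11545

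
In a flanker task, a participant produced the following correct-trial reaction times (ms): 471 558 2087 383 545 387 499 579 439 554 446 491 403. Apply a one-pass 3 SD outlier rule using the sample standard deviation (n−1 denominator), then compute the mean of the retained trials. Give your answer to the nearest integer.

n = 13, ΣRT = 7842, M = 603.231
Σ(x−M)² = 2438006.31; s = √(2438006.31/12) = 450.741
Cutoffs: 603.231 ± 3·450.741 → [-749.0, 1955.5]
Outside: 2087 → excluded.
Retained (n=12): Σ = 5755, mean = 5755/12 = 479.583

480 ms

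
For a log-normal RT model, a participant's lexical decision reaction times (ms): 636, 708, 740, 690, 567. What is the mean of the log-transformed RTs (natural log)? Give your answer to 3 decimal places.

6.500

ln(RT): 6.4552, 6.5624, 6.6067, 6.5367, 6.3404
Σ ln(RT) = 32.5013
Mean = 32.5013/5 = 6.50027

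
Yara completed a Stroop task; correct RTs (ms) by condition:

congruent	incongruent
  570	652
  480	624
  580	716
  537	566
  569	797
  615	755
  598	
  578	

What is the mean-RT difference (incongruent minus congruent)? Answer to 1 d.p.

M(congruent) = 4527/8 = 565.875
M(incongruent) = 4110/6 = 685.000
Difference = 685.000 − 565.875 = 119.125 ms

119.1 ms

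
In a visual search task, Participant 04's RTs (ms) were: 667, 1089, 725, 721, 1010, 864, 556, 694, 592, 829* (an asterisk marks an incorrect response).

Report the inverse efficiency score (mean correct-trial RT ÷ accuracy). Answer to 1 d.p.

Correct trials (n=9): 667, 1089, 725, 721, 1010, 864, 556, 694, 592
Mean correct RT = 6918/9 = 768.6667 ms
Proportion correct = 9/10
IES = 768.6667 / (9/10) = 854.074 ms

854.1 ms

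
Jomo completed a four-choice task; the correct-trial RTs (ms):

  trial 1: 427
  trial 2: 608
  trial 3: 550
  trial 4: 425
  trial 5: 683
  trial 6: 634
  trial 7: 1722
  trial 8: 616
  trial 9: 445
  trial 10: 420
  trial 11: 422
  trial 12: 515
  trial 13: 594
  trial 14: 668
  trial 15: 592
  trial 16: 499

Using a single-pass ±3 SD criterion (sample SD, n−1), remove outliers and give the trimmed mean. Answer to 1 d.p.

539.9 ms

n = 16, ΣRT = 9820, M = 613.750
Σ(x−M)² = 1437537.00; s = √(1437537.00/15) = 309.574
Cutoffs: 613.750 ± 3·309.574 → [-315.0, 1542.5]
Outside: 1722 → excluded.
Retained (n=15): Σ = 8098, mean = 8098/15 = 539.867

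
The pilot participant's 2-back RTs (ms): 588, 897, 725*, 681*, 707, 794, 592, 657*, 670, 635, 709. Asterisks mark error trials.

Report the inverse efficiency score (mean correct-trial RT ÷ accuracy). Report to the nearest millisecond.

Correct trials (n=8): 588, 897, 707, 794, 592, 670, 635, 709
Mean correct RT = 5592/8 = 699.0000 ms
Proportion correct = 8/11
IES = 699.0000 / (8/11) = 961.125 ms

961 ms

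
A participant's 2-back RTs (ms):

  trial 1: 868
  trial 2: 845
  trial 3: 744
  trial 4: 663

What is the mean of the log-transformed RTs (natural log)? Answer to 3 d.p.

6.654

ln(RT): 6.7662, 6.7393, 6.6120, 6.4968
Σ ln(RT) = 26.6143
Mean = 26.6143/4 = 6.65359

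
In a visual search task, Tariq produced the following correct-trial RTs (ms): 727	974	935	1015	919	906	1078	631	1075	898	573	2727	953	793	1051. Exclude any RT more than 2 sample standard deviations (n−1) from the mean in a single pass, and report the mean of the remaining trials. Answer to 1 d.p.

n = 15, ΣRT = 15255, M = 1017.000
Σ(x−M)² = 3461508.00; s = √(3461508.00/14) = 497.243
Cutoffs: 1017.000 ± 2·497.243 → [22.5, 2011.5]
Outside: 2727 → excluded.
Retained (n=14): Σ = 12528, mean = 12528/14 = 894.857

894.9 ms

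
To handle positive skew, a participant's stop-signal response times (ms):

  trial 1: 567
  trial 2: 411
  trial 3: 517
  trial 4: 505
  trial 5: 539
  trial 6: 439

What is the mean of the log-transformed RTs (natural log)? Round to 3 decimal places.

6.201

ln(RT): 6.3404, 6.0186, 6.2480, 6.2246, 6.2897, 6.0845
Σ ln(RT) = 37.2058
Mean = 37.2058/6 = 6.20096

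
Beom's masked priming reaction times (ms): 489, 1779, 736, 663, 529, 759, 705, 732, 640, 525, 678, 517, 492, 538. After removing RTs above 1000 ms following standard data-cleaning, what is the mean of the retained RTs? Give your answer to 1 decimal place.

615.6 ms

Excluded: 1779
Retained (n=13): Σ = 8003
Mean = 8003/13 = 615.6154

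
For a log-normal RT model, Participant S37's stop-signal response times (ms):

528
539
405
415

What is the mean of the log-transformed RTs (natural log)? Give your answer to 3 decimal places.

6.148

ln(RT): 6.2691, 6.2897, 6.0039, 6.0283
Σ ln(RT) = 24.5910
Mean = 24.5910/4 = 6.14774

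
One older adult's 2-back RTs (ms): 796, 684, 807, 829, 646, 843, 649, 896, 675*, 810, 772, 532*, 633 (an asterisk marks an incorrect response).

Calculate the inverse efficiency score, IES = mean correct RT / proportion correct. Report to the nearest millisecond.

899 ms

Correct trials (n=11): 796, 684, 807, 829, 646, 843, 649, 896, 810, 772, 633
Mean correct RT = 8365/11 = 760.4545 ms
Proportion correct = 11/13
IES = 760.4545 / (11/13) = 898.719 ms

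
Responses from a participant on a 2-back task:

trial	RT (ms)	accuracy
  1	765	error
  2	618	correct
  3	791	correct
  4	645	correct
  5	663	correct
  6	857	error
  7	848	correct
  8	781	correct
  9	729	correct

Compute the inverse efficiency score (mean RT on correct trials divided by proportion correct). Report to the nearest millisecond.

932 ms

Correct trials (n=7): 618, 791, 645, 663, 848, 781, 729
Mean correct RT = 5075/7 = 725.0000 ms
Proportion correct = 7/9
IES = 725.0000 / (7/9) = 932.143 ms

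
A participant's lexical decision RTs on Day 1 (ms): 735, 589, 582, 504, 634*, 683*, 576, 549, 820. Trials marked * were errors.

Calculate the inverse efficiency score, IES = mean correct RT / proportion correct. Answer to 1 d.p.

799.9 ms

Correct trials (n=7): 735, 589, 582, 504, 576, 549, 820
Mean correct RT = 4355/7 = 622.1429 ms
Proportion correct = 7/9
IES = 622.1429 / (7/9) = 799.898 ms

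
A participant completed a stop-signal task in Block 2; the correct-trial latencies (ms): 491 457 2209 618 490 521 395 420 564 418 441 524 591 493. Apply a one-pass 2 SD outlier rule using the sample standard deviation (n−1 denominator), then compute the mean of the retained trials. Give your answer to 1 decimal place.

n = 14, ΣRT = 8632, M = 616.571
Σ(x−M)² = 2787463.43; s = √(2787463.43/13) = 463.055
Cutoffs: 616.571 ± 2·463.055 → [-309.5, 1542.7]
Outside: 2209 → excluded.
Retained (n=13): Σ = 6423, mean = 6423/13 = 494.077

494.1 ms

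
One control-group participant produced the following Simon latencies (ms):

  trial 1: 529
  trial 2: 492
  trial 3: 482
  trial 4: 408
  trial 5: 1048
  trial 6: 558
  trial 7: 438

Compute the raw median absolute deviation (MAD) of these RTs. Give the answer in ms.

Sorted: 408, 438, 482, 492, 529, 558, 1048 → median = 492
|x − 492|: 37, 0, 10, 84, 556, 66, 54
Sorted deviations: 0, 10, 37, 54, 66, 84, 556 → MAD = 54

54 ms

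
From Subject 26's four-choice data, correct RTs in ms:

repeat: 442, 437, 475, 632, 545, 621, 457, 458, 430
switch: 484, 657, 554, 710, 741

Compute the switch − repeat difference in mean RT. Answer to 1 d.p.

129.5 ms

M(repeat) = 4497/9 = 499.667
M(switch) = 3146/5 = 629.200
Difference = 629.200 − 499.667 = 129.533 ms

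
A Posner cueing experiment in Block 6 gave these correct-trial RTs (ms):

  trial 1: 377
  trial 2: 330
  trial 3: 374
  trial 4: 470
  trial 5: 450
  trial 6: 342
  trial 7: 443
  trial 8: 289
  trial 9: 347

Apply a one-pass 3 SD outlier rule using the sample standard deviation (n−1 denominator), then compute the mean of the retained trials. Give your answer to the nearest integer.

n = 9, ΣRT = 3422, M = 380.222
Σ(x−M)² = 30327.56; s = √(30327.56/8) = 61.571
Cutoffs: 380.222 ± 3·61.571 → [195.5, 564.9]
No RTs fall outside the cutoffs; all 9 retained. Mean = 3422/9 = 380.222

380 ms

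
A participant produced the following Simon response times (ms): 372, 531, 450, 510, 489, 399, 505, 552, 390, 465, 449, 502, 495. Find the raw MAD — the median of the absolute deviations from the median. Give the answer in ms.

39 ms

Sorted: 372, 390, 399, 449, 450, 465, 489, 495, 502, 505, 510, 531, 552 → median = 489
|x − 489|: 117, 42, 39, 21, 0, 90, 16, 63, 99, 24, 40, 13, 6
Sorted deviations: 0, 6, 13, 16, 21, 24, 39, 40, 42, 63, 90, 99, 117 → MAD = 39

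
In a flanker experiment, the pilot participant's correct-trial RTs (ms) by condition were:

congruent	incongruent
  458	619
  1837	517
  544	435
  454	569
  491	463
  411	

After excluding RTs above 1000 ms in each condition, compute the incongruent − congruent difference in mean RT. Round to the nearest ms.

congruent: exclude 1837
M(congruent) = 2358/5 = 471.600
M(incongruent) = 2603/5 = 520.600
Difference = 520.600 − 471.600 = 49.000 ms

49 ms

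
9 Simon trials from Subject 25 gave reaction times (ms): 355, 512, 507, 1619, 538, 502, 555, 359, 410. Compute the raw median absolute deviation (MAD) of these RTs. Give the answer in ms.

48 ms

Sorted: 355, 359, 410, 502, 507, 512, 538, 555, 1619 → median = 507
|x − 507|: 152, 5, 0, 1112, 31, 5, 48, 148, 97
Sorted deviations: 0, 5, 5, 31, 48, 97, 148, 152, 1112 → MAD = 48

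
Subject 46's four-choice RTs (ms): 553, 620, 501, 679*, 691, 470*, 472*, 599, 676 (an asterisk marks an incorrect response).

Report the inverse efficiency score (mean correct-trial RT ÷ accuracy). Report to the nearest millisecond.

910 ms

Correct trials (n=6): 553, 620, 501, 691, 599, 676
Mean correct RT = 3640/6 = 606.6667 ms
Proportion correct = 6/9
IES = 606.6667 / (6/9) = 910.000 ms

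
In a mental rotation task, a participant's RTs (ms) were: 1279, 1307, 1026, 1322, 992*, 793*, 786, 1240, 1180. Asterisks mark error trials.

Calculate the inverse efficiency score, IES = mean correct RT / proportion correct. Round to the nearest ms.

1495 ms

Correct trials (n=7): 1279, 1307, 1026, 1322, 786, 1240, 1180
Mean correct RT = 8140/7 = 1162.8571 ms
Proportion correct = 7/9
IES = 1162.8571 / (7/9) = 1495.102 ms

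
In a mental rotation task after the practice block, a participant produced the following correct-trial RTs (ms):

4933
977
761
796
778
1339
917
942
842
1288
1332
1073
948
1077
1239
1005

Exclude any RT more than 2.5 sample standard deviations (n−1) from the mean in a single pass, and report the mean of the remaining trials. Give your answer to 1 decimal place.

1020.9 ms

n = 16, ΣRT = 20247, M = 1265.438
Σ(x−M)² = 14904139.94; s = √(14904139.94/15) = 996.800
Cutoffs: 1265.438 ± 2.5·996.800 → [-1226.6, 3757.4]
Outside: 4933 → excluded.
Retained (n=15): Σ = 15314, mean = 15314/15 = 1020.933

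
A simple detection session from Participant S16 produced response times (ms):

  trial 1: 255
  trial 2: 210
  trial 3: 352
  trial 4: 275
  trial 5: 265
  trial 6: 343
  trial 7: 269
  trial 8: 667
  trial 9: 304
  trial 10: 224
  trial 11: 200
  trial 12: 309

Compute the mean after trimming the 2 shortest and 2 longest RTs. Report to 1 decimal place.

280.5 ms

Sorted: 200, 210, 224, 255, 265, 269, 275, 304, 309, 343, 352, 667
Drop lowest 2 (200, 210) and highest 2 (352, 667)
Remaining (n=8): Σ = 2244, mean = 2244/8 = 280.500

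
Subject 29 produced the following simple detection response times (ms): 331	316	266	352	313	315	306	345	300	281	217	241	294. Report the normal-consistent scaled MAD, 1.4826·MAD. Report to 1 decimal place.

37.1 ms

Sorted: 217, 241, 266, 281, 294, 300, 306, 313, 315, 316, 331, 345, 352 → median = 306
|x − 306| sorted: 0, 6, 7, 9, 10, 12, 25, 25, 39, 40, 46, 65, 89 → MAD = 25
Robust SD ≈ 1.4826 × 25 = 37.065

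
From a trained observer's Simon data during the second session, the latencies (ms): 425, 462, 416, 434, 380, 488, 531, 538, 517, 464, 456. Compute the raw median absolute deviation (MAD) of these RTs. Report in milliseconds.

37 ms

Sorted: 380, 416, 425, 434, 456, 462, 464, 488, 517, 531, 538 → median = 462
|x − 462|: 37, 0, 46, 28, 82, 26, 69, 76, 55, 2, 6
Sorted deviations: 0, 2, 6, 26, 28, 37, 46, 55, 69, 76, 82 → MAD = 37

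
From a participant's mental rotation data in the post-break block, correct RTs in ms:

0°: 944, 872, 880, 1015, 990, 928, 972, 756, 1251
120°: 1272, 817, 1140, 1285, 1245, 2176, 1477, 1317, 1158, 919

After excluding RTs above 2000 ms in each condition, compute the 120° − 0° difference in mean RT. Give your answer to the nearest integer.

225 ms

120°: exclude 2176
M(0°) = 8608/9 = 956.444
M(120°) = 10630/9 = 1181.111
Difference = 1181.111 − 956.444 = 224.667 ms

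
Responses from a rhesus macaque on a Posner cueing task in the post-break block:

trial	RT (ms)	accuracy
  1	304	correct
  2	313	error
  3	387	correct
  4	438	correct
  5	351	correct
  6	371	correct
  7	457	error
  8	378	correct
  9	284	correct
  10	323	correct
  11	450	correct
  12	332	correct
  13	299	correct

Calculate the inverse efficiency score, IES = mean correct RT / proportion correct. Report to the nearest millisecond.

Correct trials (n=11): 304, 387, 438, 351, 371, 378, 284, 323, 450, 332, 299
Mean correct RT = 3917/11 = 356.0909 ms
Proportion correct = 11/13
IES = 356.0909 / (11/13) = 420.835 ms

421 ms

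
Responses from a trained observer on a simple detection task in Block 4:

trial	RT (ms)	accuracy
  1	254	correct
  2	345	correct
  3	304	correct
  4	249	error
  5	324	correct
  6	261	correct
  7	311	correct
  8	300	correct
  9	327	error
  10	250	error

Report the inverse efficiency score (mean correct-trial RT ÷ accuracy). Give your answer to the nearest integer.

Correct trials (n=7): 254, 345, 304, 324, 261, 311, 300
Mean correct RT = 2099/7 = 299.8571 ms
Proportion correct = 7/10
IES = 299.8571 / (7/10) = 428.367 ms

428 ms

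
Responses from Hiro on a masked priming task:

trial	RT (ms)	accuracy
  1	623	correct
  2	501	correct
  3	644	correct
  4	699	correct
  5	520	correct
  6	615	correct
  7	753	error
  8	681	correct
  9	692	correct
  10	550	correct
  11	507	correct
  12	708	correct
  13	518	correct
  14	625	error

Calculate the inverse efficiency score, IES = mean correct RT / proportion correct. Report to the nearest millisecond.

Correct trials (n=12): 623, 501, 644, 699, 520, 615, 681, 692, 550, 507, 708, 518
Mean correct RT = 7258/12 = 604.8333 ms
Proportion correct = 12/14
IES = 604.8333 / (12/14) = 705.639 ms

706 ms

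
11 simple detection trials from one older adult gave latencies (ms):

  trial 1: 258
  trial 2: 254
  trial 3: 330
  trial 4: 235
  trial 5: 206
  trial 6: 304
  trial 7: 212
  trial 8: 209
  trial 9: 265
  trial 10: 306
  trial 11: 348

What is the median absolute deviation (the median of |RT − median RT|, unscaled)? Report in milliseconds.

Sorted: 206, 209, 212, 235, 254, 258, 265, 304, 306, 330, 348 → median = 258
|x − 258|: 0, 4, 72, 23, 52, 46, 46, 49, 7, 48, 90
Sorted deviations: 0, 4, 7, 23, 46, 46, 48, 49, 52, 72, 90 → MAD = 46

46 ms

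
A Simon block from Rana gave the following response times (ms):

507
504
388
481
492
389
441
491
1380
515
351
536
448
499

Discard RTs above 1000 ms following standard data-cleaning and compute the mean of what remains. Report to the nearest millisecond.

Excluded: 1380
Retained (n=13): Σ = 6042
Mean = 6042/13 = 464.7692

465 ms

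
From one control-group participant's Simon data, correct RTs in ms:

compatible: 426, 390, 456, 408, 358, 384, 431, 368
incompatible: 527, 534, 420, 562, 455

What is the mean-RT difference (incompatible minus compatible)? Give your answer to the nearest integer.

M(compatible) = 3221/8 = 402.625
M(incompatible) = 2498/5 = 499.600
Difference = 499.600 − 402.625 = 96.975 ms

97 ms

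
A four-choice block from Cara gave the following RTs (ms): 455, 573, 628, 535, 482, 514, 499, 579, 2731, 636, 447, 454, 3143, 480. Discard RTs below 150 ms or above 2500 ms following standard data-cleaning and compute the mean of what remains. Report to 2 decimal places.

523.50 ms

Excluded: 2731, 3143
Retained (n=12): Σ = 6282
Mean = 6282/12 = 523.5000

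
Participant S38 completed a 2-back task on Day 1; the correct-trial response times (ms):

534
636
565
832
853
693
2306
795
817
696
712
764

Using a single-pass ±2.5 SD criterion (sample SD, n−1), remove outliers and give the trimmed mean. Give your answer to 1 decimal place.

n = 12, ΣRT = 10203, M = 850.250
Σ(x−M)² = 2426064.25; s = √(2426064.25/11) = 469.629
Cutoffs: 850.250 ± 2.5·469.629 → [-323.8, 2024.3]
Outside: 2306 → excluded.
Retained (n=11): Σ = 7897, mean = 7897/11 = 717.909

717.9 ms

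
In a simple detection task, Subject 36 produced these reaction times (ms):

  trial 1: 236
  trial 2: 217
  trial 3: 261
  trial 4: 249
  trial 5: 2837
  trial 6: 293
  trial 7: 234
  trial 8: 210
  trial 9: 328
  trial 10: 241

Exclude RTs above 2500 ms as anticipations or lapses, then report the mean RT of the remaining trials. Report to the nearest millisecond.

252 ms

Excluded: 2837
Retained (n=9): Σ = 2269
Mean = 2269/9 = 252.1111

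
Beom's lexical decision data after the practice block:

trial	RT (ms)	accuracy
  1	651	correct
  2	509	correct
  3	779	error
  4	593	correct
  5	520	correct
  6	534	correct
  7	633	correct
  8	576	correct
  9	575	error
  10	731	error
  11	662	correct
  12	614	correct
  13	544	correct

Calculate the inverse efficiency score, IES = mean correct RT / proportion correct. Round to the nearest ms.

Correct trials (n=10): 651, 509, 593, 520, 534, 633, 576, 662, 614, 544
Mean correct RT = 5836/10 = 583.6000 ms
Proportion correct = 10/13
IES = 583.6000 / (10/13) = 758.680 ms

759 ms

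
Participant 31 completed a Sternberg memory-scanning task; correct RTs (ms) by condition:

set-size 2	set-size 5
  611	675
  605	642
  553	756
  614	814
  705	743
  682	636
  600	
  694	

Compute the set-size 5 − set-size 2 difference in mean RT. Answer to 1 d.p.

M(set-size 2) = 5064/8 = 633.000
M(set-size 5) = 4266/6 = 711.000
Difference = 711.000 − 633.000 = 78.000 ms

78.0 ms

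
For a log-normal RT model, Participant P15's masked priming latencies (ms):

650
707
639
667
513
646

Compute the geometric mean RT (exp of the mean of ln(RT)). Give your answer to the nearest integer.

634 ms

ln(RT): 6.4770, 6.5610, 6.4599, 6.5028, 6.2403, 6.4708
Mean ln(RT) = 38.7118/6 = 6.45196
Geometric mean = exp(6.45196) = 633.94 ms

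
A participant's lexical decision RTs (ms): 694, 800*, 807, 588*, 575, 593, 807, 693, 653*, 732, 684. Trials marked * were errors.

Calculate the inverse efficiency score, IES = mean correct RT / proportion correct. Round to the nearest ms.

Correct trials (n=8): 694, 807, 575, 593, 807, 693, 732, 684
Mean correct RT = 5585/8 = 698.1250 ms
Proportion correct = 8/11
IES = 698.1250 / (8/11) = 959.922 ms

960 ms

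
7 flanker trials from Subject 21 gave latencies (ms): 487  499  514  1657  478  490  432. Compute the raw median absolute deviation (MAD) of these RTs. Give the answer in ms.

Sorted: 432, 478, 487, 490, 499, 514, 1657 → median = 490
|x − 490|: 3, 9, 24, 1167, 12, 0, 58
Sorted deviations: 0, 3, 9, 12, 24, 58, 1167 → MAD = 12

12 ms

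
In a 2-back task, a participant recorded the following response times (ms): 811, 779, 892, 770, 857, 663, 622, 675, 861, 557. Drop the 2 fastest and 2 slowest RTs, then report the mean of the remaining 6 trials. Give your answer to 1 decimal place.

Sorted: 557, 622, 663, 675, 770, 779, 811, 857, 861, 892
Drop lowest 2 (557, 622) and highest 2 (861, 892)
Remaining (n=6): Σ = 4555, mean = 4555/6 = 759.167

759.2 ms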